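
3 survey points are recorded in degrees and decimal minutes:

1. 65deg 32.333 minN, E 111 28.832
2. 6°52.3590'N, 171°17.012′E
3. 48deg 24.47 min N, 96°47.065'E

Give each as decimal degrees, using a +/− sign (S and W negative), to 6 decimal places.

1. 65.538883, 111.480533
2. 6.872650, 171.283533
3. 48.407833, 96.784417

Point 1:
  Latitude: 65 + 32.333/60 = 65.5388833
  N ⇒ keep positive
  λ: 28.832′ = 0.480533°; total 111.4805333
  E ⇒ keep positive
Point 2:
  φ: 6 + 52.359/60 = 6.8726500
  N ⇒ keep positive
  Lon: 171 + 17.012/60 = 171.2835333
  E ⇒ keep positive
Point 3:
  φ: 48 + 24.47/60 = 48.4078333
  N ⇒ keep positive
  Lon: 47.065′ = 0.784417°; total 96.7844167
  E ⇒ keep positive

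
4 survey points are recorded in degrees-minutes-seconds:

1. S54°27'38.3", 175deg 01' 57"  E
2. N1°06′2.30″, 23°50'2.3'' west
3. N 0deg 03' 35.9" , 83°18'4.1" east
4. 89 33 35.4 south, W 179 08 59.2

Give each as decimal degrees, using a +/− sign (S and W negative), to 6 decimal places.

Point 1:
  Latitude: 27′ + 38.3″ = 27.63833′; 54 + 27.63833/60 = 54.4606389
  S → negative
  Longitude: 1′ + 57″ = 1.95000′; 175 + 1.95000/60 = 175.0325000
  E ⇒ keep positive
Point 2:
  φ: 1° + 6/60 + 2.3/3600 = 1 + 0.100000 + 0.000639 = 1.1006389
  N ⇒ keep positive
  Lon: 23° + 50/60 + 2.3/3600 = 23 + 0.833333 + 0.000639 = 23.8339722
  W → negative
Point 3:
  φ: 3′ + 35.9″ = 3.59833′; 0 + 3.59833/60 = 0.0599722
  N ⇒ keep positive
  Longitude: 83 + 18/60 + 4.1/3600 = 83.3011389
  E → positive
Point 4:
  Latitude: 89 + 33/60 + 35.4/3600 = 89.5598333
  hemisphere S, so the sign is −
  Lon: 179° + 8/60 + 59.2/3600 = 179 + 0.133333 + 0.016444 = 179.1497778
  hemisphere W, so the sign is −

1. -54.460639, 175.032500
2. 1.100639, -23.833972
3. 0.059972, 83.301139
4. -89.559833, -179.149778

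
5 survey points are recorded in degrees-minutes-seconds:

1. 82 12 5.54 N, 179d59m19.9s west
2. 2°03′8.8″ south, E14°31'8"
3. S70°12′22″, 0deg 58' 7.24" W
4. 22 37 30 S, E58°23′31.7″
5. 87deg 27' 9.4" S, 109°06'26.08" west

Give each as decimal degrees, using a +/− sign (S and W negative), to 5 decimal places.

1. 82.20154, -179.98886
2. -2.05244, 14.51889
3. -70.20611, -0.96868
4. -22.62500, 58.39214
5. -87.45261, -109.10724

Point 1:
  Latitude: 82° + 12/60 + 5.54/3600 = 82 + 0.200000 + 0.001539 = 82.201539
  N → positive
  Longitude: 59′ + 19.9″ = 59.33167′; 179 + 59.33167/60 = 179.988861
  hemisphere W, so the sign is −
Point 2:
  Latitude: 2 + 3/60 + 8.8/3600 = 2.052444
  S → negative
  λ: 31′ + 8″ = 31.13333′; 14 + 31.13333/60 = 14.518889
  E ⇒ keep positive
Point 3:
  Latitude: 70 + 12/60 + 22/3600 = 70.206111
  hemisphere S, so the sign is −
  Lon: 0 + 58/60 + 7.24/3600 = 0.968678
  hemisphere W, so the sign is −
Point 4:
  Latitude: 37′ + 30″ = 37.50000′; 22 + 37.50000/60 = 22.625000
  S → negative
  Lon: 58 + 23/60 + 31.7/3600 = 58.392139
  E → positive
Point 5:
  Lat: 87° + 27/60 + 9.4/3600 = 87 + 0.450000 + 0.002611 = 87.452611
  S ⇒ negate
  Longitude: 109° + 6/60 + 26.08/3600 = 109 + 0.100000 + 0.007244 = 109.107244
  W ⇒ negate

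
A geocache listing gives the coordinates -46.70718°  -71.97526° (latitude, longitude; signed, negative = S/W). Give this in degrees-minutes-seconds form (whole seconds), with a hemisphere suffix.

46°42′26″ S, 71°58′31″ W

Latitude is negative → S; |value| = 46.707180
Lat: 0.707180 × 60 = 42.43080′ → 42′, remainder × 60 = 25.85″
Longitude is negative → W; |value| = 71.975260
λ: 0.975260° → 58.51560′; 0.51560 × 60 = 30.94″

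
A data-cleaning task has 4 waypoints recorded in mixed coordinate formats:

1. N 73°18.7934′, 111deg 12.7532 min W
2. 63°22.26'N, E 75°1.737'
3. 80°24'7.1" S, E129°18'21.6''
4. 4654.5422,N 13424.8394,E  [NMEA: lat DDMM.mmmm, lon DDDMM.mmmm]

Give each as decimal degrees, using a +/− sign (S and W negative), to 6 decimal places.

1. 73.313223, -111.212553
2. 63.371000, 75.028950
3. -80.401972, 129.306000
4. 46.909037, 134.413990

Point 1:
  Latitude: 73 + 18.7934/60 = 73.3132233
  N ⇒ keep positive
  λ: 12.7532′ = 0.212553°; total 111.2125533
  hemisphere W, so the sign is −
Point 2:
  Lat: 22.26′ = 0.371000°; total 63.3710000
  N ⇒ keep positive
  Longitude: 75 + 1.737/60 = 75.0289500
  E → positive
Point 3:
  φ: 80 + 24/60 + 7.1/3600 = 80.4019722
  S ⇒ negate
  Longitude: 18′ + 21.6″ = 18.36000′; 129 + 18.36000/60 = 129.3060000
  E ⇒ keep positive
Point 4:
  φ: degrees = first 2 digits = 46, minutes = 54.5422; 46 + 54.5422/60 = 46.9090367
  N → positive
  λ: degrees = first 3 digits = 134, minutes = 24.8394; 134 + 24.8394/60 = 134.4139900
  E → positive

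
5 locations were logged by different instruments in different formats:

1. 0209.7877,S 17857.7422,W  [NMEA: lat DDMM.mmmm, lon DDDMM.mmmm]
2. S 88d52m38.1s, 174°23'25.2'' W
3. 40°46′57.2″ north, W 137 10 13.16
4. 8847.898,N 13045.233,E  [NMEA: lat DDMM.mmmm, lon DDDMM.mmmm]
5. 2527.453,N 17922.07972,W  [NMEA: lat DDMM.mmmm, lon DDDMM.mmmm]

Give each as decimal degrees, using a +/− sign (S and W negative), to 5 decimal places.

Point 1:
  Lat: split at 2 digits → 02° and 9.7877′; 2 + 9.7877/60 = 2.163128
  S ⇒ negate
  Lon: degrees = first 3 digits = 178, minutes = 57.7422; 178 + 57.7422/60 = 178.962370
  W ⇒ negate
Point 2:
  Lat: 88 + 52/60 + 38.1/3600 = 88.877250
  hemisphere S, so the sign is −
  Lon: 174° + 23/60 + 25.2/3600 = 174 + 0.383333 + 0.007000 = 174.390333
  W ⇒ negate
Point 3:
  φ: 46′ + 57.2″ = 46.95333′; 40 + 46.95333/60 = 40.782556
  N → positive
  Lon: 137° + 10/60 + 13.16/3600 = 137 + 0.166667 + 0.003656 = 137.170322
  W ⇒ negate
Point 4:
  φ: degrees = first 2 digits = 88, minutes = 47.898; 88 + 47.898/60 = 88.798300
  N ⇒ keep positive
  λ: degrees = first 3 digits = 130, minutes = 45.233; 130 + 45.233/60 = 130.753883
  E → positive
Point 5:
  Latitude: split at 2 digits → 25° and 27.453′; 25 + 27.453/60 = 25.457550
  N ⇒ keep positive
  λ: split at 3 digits → 179° and 22.07972′; 179 + 22.07972/60 = 179.367995
  W → negative

1. -2.16313, -178.96237
2. -88.87725, -174.39033
3. 40.78256, -137.17032
4. 88.79830, 130.75388
5. 25.45755, -179.36800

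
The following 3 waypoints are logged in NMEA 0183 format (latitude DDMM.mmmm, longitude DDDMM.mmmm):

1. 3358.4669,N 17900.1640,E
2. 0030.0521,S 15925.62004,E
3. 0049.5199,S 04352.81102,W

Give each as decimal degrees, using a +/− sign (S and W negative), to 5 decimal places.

1. 33.97445, 179.00273
2. -0.50087, 159.42700
3. -0.82533, -43.88018

Point 1:
  Lat: degrees = first 2 digits = 33, minutes = 58.4669; 33 + 58.4669/60 = 33.974448
  N → positive
  λ: degrees = first 3 digits = 179, minutes = 0.164; 179 + 0.164/60 = 179.002733
  E ⇒ keep positive
Point 2:
  Lat: split at 2 digits → 00° and 30.0521′; 0 + 30.0521/60 = 0.500868
  S → negative
  Longitude: degrees = first 3 digits = 159, minutes = 25.62004; 159 + 25.62004/60 = 159.427001
  E ⇒ keep positive
Point 3:
  φ: split at 2 digits → 00° and 49.5199′; 0 + 49.5199/60 = 0.825332
  hemisphere S, so the sign is −
  Lon: degrees = first 3 digits = 43, minutes = 52.81102; 43 + 52.81102/60 = 43.880184
  W ⇒ negate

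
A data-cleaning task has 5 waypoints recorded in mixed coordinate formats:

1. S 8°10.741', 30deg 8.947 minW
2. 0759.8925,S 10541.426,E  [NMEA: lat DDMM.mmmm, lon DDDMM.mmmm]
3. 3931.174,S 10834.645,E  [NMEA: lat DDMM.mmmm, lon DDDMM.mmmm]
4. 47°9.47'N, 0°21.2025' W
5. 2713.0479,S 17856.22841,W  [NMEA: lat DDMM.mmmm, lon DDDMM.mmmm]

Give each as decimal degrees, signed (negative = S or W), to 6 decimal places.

1. -8.179017, -30.149117
2. -7.998208, 105.690433
3. -39.519567, 108.577417
4. 47.157833, -0.353375
5. -27.217465, -178.937140

Point 1:
  Lat: 8 + 10.741/60 = 8.1790167
  S ⇒ negate
  Lon: 30 + 8.947/60 = 30.1491167
  hemisphere W, so the sign is −
Point 2:
  Lat: degrees = first 2 digits = 7, minutes = 59.8925; 7 + 59.8925/60 = 7.9982083
  S → negative
  Lon: degrees = first 3 digits = 105, minutes = 41.426; 105 + 41.426/60 = 105.6904333
  E ⇒ keep positive
Point 3:
  φ: split at 2 digits → 39° and 31.174′; 39 + 31.174/60 = 39.5195667
  S → negative
  Longitude: degrees = first 3 digits = 108, minutes = 34.645; 108 + 34.645/60 = 108.5774167
  E ⇒ keep positive
Point 4:
  Lat: 9.47′ = 0.157833°; total 47.1578333
  N → positive
  λ: 0 + 21.2025/60 = 0.3533750
  hemisphere W, so the sign is −
Point 5:
  Latitude: split at 2 digits → 27° and 13.0479′; 27 + 13.0479/60 = 27.2174650
  S ⇒ negate
  λ: split at 3 digits → 178° and 56.22841′; 178 + 56.22841/60 = 178.9371402
  hemisphere W, so the sign is −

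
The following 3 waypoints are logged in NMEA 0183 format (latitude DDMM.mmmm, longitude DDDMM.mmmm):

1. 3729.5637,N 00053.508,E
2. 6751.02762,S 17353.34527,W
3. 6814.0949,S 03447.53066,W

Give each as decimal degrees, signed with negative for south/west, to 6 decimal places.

1. 37.492728, 0.891800
2. -67.850460, -173.889088
3. -68.234915, -34.792178

Point 1:
  Lat: split at 2 digits → 37° and 29.5637′; 37 + 29.5637/60 = 37.4927283
  N → positive
  Longitude: degrees = first 3 digits = 0, minutes = 53.508; 0 + 53.508/60 = 0.8918000
  E ⇒ keep positive
Point 2:
  Latitude: split at 2 digits → 67° and 51.02762′; 67 + 51.02762/60 = 67.8504603
  S → negative
  λ: split at 3 digits → 173° and 53.34527′; 173 + 53.34527/60 = 173.8890878
  hemisphere W, so the sign is −
Point 3:
  Lat: split at 2 digits → 68° and 14.0949′; 68 + 14.0949/60 = 68.2349150
  S → negative
  λ: degrees = first 3 digits = 34, minutes = 47.53066; 34 + 47.53066/60 = 34.7921777
  W → negative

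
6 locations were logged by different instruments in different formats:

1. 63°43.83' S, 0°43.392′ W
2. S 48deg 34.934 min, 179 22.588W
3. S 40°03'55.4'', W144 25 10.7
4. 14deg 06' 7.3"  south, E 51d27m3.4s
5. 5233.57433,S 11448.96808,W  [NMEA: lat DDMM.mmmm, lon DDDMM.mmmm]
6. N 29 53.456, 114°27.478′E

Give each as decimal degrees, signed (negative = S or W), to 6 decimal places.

Point 1:
  Lat: 43.83′ = 0.730500°; total 63.7305000
  S ⇒ negate
  Longitude: 0 + 43.392/60 = 0.7232000
  W ⇒ negate
Point 2:
  Latitude: 48 + 34.934/60 = 48.5822333
  S → negative
  Longitude: 179 + 22.588/60 = 179.3764667
  W ⇒ negate
Point 3:
  Latitude: 3′ + 55.4″ = 3.92333′; 40 + 3.92333/60 = 40.0653889
  hemisphere S, so the sign is −
  λ: 144 + 25/60 + 10.7/3600 = 144.4196389
  hemisphere W, so the sign is −
Point 4:
  φ: 14° + 6/60 + 7.3/3600 = 14 + 0.100000 + 0.002028 = 14.1020278
  S ⇒ negate
  Lon: 51° + 27/60 + 3.4/3600 = 51 + 0.450000 + 0.000944 = 51.4509444
  E → positive
Point 5:
  Lat: degrees = first 2 digits = 52, minutes = 33.57433; 52 + 33.57433/60 = 52.5595722
  hemisphere S, so the sign is −
  Longitude: degrees = first 3 digits = 114, minutes = 48.96808; 114 + 48.96808/60 = 114.8161347
  hemisphere W, so the sign is −
Point 6:
  φ: 53.456′ = 0.890933°; total 29.8909333
  N ⇒ keep positive
  λ: 114 + 27.478/60 = 114.4579667
  E ⇒ keep positive

1. -63.730500, -0.723200
2. -48.582233, -179.376467
3. -40.065389, -144.419639
4. -14.102028, 51.450944
5. -52.559572, -114.816135
6. 29.890933, 114.457967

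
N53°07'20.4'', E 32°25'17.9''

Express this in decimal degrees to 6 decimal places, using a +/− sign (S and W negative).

53.122333, 32.421639

φ: 53 + 7/60 + 20.4/3600 = 53.1223333
N ⇒ keep positive
Lon: 25′ + 17.9″ = 25.29833′; 32 + 25.29833/60 = 32.4216389
E → positive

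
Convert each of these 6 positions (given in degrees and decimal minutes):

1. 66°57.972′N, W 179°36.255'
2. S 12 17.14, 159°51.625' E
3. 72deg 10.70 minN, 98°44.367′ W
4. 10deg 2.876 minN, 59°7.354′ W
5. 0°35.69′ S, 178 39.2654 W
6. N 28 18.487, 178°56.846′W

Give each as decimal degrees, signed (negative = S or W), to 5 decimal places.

1. 66.96620, -179.60425
2. -12.28567, 159.86042
3. 72.17833, -98.73945
4. 10.04793, -59.12257
5. -0.59483, -178.65442
6. 28.30812, -178.94743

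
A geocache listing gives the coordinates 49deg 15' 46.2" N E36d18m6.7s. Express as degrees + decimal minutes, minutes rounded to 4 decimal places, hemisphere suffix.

49° 15.7700′ N, 36° 18.1117′ E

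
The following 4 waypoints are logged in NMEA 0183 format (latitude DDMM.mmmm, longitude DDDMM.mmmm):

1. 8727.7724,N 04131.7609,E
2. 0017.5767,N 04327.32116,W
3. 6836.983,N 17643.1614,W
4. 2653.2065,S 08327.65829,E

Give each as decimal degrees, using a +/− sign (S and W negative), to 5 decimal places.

Point 1:
  Lat: degrees = first 2 digits = 87, minutes = 27.7724; 87 + 27.7724/60 = 87.462873
  N → positive
  Lon: degrees = first 3 digits = 41, minutes = 31.7609; 41 + 31.7609/60 = 41.529348
  E → positive
Point 2:
  Lat: split at 2 digits → 00° and 17.5767′; 0 + 17.5767/60 = 0.292945
  N → positive
  Longitude: degrees = first 3 digits = 43, minutes = 27.32116; 43 + 27.32116/60 = 43.455353
  W ⇒ negate
Point 3:
  φ: degrees = first 2 digits = 68, minutes = 36.983; 68 + 36.983/60 = 68.616383
  N ⇒ keep positive
  Lon: degrees = first 3 digits = 176, minutes = 43.1614; 176 + 43.1614/60 = 176.719357
  W ⇒ negate
Point 4:
  Latitude: split at 2 digits → 26° and 53.2065′; 26 + 53.2065/60 = 26.886775
  hemisphere S, so the sign is −
  λ: split at 3 digits → 083° and 27.65829′; 83 + 27.65829/60 = 83.460972
  E ⇒ keep positive

1. 87.46287, 41.52935
2. 0.29295, -43.45535
3. 68.61638, -176.71936
4. -26.88678, 83.46097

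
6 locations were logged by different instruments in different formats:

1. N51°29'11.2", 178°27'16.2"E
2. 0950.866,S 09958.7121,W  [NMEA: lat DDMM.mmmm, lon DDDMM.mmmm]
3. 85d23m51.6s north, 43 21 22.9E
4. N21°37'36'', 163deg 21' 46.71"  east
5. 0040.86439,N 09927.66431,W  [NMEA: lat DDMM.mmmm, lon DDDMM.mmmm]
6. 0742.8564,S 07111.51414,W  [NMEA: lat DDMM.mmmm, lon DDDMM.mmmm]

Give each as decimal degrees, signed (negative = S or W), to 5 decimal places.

Point 1:
  Lat: 29′ + 11.2″ = 29.18667′; 51 + 29.18667/60 = 51.486444
  N ⇒ keep positive
  λ: 178° + 27/60 + 16.2/3600 = 178 + 0.450000 + 0.004500 = 178.454500
  E ⇒ keep positive
Point 2:
  φ: split at 2 digits → 09° and 50.866′; 9 + 50.866/60 = 9.847767
  S → negative
  λ: degrees = first 3 digits = 99, minutes = 58.7121; 99 + 58.7121/60 = 99.978535
  W → negative
Point 3:
  φ: 85° + 23/60 + 51.6/3600 = 85 + 0.383333 + 0.014333 = 85.397667
  N ⇒ keep positive
  Lon: 43° + 21/60 + 22.9/3600 = 43 + 0.350000 + 0.006361 = 43.356361
  E → positive
Point 4:
  φ: 21° + 37/60 + 36/3600 = 21 + 0.616667 + 0.010000 = 21.626667
  N ⇒ keep positive
  λ: 163° + 21/60 + 46.71/3600 = 163 + 0.350000 + 0.012975 = 163.362975
  E ⇒ keep positive
Point 5:
  Latitude: split at 2 digits → 00° and 40.86439′; 0 + 40.86439/60 = 0.681073
  N → positive
  λ: split at 3 digits → 099° and 27.66431′; 99 + 27.66431/60 = 99.461072
  W ⇒ negate
Point 6:
  Latitude: degrees = first 2 digits = 7, minutes = 42.8564; 7 + 42.8564/60 = 7.714273
  S → negative
  Longitude: degrees = first 3 digits = 71, minutes = 11.51414; 71 + 11.51414/60 = 71.191902
  W → negative

1. 51.48644, 178.45450
2. -9.84777, -99.97854
3. 85.39767, 43.35636
4. 21.62667, 163.36298
5. 0.68107, -99.46107
6. -7.71427, -71.19190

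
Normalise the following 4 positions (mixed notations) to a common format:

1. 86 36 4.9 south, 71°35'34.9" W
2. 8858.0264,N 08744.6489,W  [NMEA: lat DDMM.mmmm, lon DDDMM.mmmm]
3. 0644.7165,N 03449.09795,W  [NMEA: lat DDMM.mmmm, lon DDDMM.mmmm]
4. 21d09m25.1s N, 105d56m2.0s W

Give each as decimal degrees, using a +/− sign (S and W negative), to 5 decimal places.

Point 1:
  Latitude: 86° + 36/60 + 4.9/3600 = 86 + 0.600000 + 0.001361 = 86.601361
  S ⇒ negate
  Longitude: 35′ + 34.9″ = 35.58167′; 71 + 35.58167/60 = 71.593028
  W ⇒ negate
Point 2:
  Latitude: degrees = first 2 digits = 88, minutes = 58.0264; 88 + 58.0264/60 = 88.967107
  N → positive
  Longitude: degrees = first 3 digits = 87, minutes = 44.6489; 87 + 44.6489/60 = 87.744148
  W ⇒ negate
Point 3:
  φ: split at 2 digits → 06° and 44.7165′; 6 + 44.7165/60 = 6.745275
  N ⇒ keep positive
  Lon: split at 3 digits → 034° and 49.09795′; 34 + 49.09795/60 = 34.818299
  W → negative
Point 4:
  φ: 21° + 9/60 + 25.1/3600 = 21 + 0.150000 + 0.006972 = 21.156972
  N ⇒ keep positive
  Lon: 56′ + 2″ = 56.03333′; 105 + 56.03333/60 = 105.933889
  hemisphere W, so the sign is −

1. -86.60136, -71.59303
2. 88.96711, -87.74415
3. 6.74528, -34.81830
4. 21.15697, -105.93389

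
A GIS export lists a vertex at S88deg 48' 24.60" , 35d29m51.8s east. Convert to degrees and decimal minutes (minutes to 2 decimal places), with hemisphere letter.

Lat: 48 + 24.6/60 = 48.4100′
λ: 29 + 51.8/60 = 29.8633′

88° 48.41′ S, 35° 29.86′ E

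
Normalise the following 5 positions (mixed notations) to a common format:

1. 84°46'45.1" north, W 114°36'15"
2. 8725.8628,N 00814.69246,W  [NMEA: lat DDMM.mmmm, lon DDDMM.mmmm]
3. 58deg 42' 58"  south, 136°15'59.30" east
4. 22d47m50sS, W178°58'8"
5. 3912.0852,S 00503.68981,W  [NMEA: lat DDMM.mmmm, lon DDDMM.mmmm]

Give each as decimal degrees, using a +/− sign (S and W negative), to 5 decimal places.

Point 1:
  φ: 84° + 46/60 + 45.1/3600 = 84 + 0.766667 + 0.012528 = 84.779194
  N → positive
  Longitude: 36′ + 15″ = 36.25000′; 114 + 36.25000/60 = 114.604167
  W → negative
Point 2:
  Latitude: split at 2 digits → 87° and 25.8628′; 87 + 25.8628/60 = 87.431047
  N ⇒ keep positive
  λ: degrees = first 3 digits = 8, minutes = 14.69246; 8 + 14.69246/60 = 8.244874
  W → negative
Point 3:
  Latitude: 42′ + 58″ = 42.96667′; 58 + 42.96667/60 = 58.716111
  S → negative
  Lon: 136° + 15/60 + 59.3/3600 = 136 + 0.250000 + 0.016472 = 136.266472
  E → positive
Point 4:
  Lat: 22 + 47/60 + 50/3600 = 22.797222
  S ⇒ negate
  Lon: 58′ + 8″ = 58.13333′; 178 + 58.13333/60 = 178.968889
  W ⇒ negate
Point 5:
  φ: degrees = first 2 digits = 39, minutes = 12.0852; 39 + 12.0852/60 = 39.201420
  S ⇒ negate
  Longitude: split at 3 digits → 005° and 3.68981′; 5 + 3.68981/60 = 5.061497
  W ⇒ negate

1. 84.77919, -114.60417
2. 87.43105, -8.24487
3. -58.71611, 136.26647
4. -22.79722, -178.96889
5. -39.20142, -5.06150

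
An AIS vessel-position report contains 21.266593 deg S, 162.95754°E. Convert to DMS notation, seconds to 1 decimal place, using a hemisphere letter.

21°15′59.7″ S, 162°57′27.1″ E

φ: 0.266593 × 60 = 15.99558′ → 15′, remainder × 60 = 59.735″
Longitude: 0.957540 × 60 = 57.45240′ → 57′, remainder × 60 = 27.144″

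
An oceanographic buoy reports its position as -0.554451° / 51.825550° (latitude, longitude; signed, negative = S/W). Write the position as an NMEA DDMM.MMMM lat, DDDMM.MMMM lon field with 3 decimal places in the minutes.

0033.267,S / 05149.533,E

Latitude is negative → S; |value| = 0.554451
Latitude: minutes = (0.554451 − 0) × 60 = 33.26706
Longitude: fractional part 0.825550 → 49.53300 minutes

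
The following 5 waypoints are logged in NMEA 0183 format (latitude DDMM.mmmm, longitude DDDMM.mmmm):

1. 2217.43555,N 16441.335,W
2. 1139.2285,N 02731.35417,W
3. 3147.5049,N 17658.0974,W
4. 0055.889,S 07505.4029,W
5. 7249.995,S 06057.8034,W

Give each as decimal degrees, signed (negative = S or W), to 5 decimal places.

1. 22.29059, -164.68892
2. 11.65381, -27.52257
3. 31.79175, -176.96829
4. -0.93148, -75.09005
5. -72.83325, -60.96339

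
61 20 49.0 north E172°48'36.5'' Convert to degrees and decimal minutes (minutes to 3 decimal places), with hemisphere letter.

61° 20.817′ N, 172° 48.608′ E

Latitude: 20 + 49/60 = 20.81667′
Lon: seconds/60 = 0.60833; minutes = 48 + 0.60833 = 48.60833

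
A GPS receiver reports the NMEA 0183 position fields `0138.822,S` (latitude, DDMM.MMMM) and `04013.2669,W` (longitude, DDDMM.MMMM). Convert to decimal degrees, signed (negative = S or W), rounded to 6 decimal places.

-1.647033, -40.221115

Latitude: degrees = first 2 digits = 1, minutes = 38.822; 1 + 38.822/60 = 1.6470333
hemisphere S, so the sign is −
Lon: degrees = first 3 digits = 40, minutes = 13.2669; 40 + 13.2669/60 = 40.2211150
hemisphere W, so the sign is −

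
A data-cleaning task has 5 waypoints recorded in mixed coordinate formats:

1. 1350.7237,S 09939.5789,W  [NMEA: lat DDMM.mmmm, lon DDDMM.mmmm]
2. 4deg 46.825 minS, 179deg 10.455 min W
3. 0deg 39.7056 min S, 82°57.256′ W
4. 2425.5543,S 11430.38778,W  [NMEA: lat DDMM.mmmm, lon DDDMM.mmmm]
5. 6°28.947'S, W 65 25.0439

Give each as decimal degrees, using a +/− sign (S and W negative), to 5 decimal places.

Point 1:
  Latitude: split at 2 digits → 13° and 50.7237′; 13 + 50.7237/60 = 13.845395
  hemisphere S, so the sign is −
  Lon: degrees = first 3 digits = 99, minutes = 39.5789; 99 + 39.5789/60 = 99.659648
  W ⇒ negate
Point 2:
  φ: 46.825′ = 0.780417°; total 4.780417
  S ⇒ negate
  λ: 10.455′ = 0.174250°; total 179.174250
  hemisphere W, so the sign is −
Point 3:
  Latitude: 39.7056′ = 0.661760°; total 0.661760
  S ⇒ negate
  λ: 57.256′ = 0.954267°; total 82.954267
  W → negative
Point 4:
  φ: split at 2 digits → 24° and 25.5543′; 24 + 25.5543/60 = 24.425905
  S ⇒ negate
  Longitude: degrees = first 3 digits = 114, minutes = 30.38778; 114 + 30.38778/60 = 114.506463
  W → negative
Point 5:
  φ: 28.947′ = 0.482450°; total 6.482450
  S ⇒ negate
  λ: 65 + 25.0439/60 = 65.417398
  hemisphere W, so the sign is −

1. -13.84540, -99.65965
2. -4.78042, -179.17425
3. -0.66176, -82.95427
4. -24.42591, -114.50646
5. -6.48245, -65.41740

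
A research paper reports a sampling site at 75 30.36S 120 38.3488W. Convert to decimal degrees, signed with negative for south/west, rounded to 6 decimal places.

Lat: 75 + 30.36/60 = 75.5060000
hemisphere S, so the sign is −
λ: 38.3488′ = 0.639147°; total 120.6391467
hemisphere W, so the sign is −

-75.506000, -120.639147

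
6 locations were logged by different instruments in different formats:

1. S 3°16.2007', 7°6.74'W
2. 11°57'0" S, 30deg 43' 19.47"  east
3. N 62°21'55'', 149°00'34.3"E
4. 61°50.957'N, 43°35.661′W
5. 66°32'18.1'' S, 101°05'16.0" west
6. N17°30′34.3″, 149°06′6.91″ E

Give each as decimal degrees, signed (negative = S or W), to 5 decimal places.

1. -3.27001, -7.11233
2. -11.95000, 30.72208
3. 62.36528, 149.00953
4. 61.84928, -43.59435
5. -66.53836, -101.08778
6. 17.50953, 149.10192

Point 1:
  φ: 3 + 16.2007/60 = 3.270012
  hemisphere S, so the sign is −
  Longitude: 7 + 6.74/60 = 7.112333
  W ⇒ negate
Point 2:
  Lat: 11° + 57/60 + 0/3600 = 11 + 0.950000 + 0.000000 = 11.950000
  S ⇒ negate
  λ: 30° + 43/60 + 19.47/3600 = 30 + 0.716667 + 0.005408 = 30.722075
  E → positive
Point 3:
  φ: 21′ + 55″ = 21.91667′; 62 + 21.91667/60 = 62.365278
  N ⇒ keep positive
  Longitude: 149° + 0/60 + 34.3/3600 = 149 + 0.000000 + 0.009528 = 149.009528
  E → positive
Point 4:
  φ: 50.957′ = 0.849283°; total 61.849283
  N ⇒ keep positive
  Longitude: 35.661′ = 0.594350°; total 43.594350
  W ⇒ negate
Point 5:
  Lat: 66 + 32/60 + 18.1/3600 = 66.538361
  hemisphere S, so the sign is −
  Longitude: 101° + 5/60 + 16/3600 = 101 + 0.083333 + 0.004444 = 101.087778
  hemisphere W, so the sign is −
Point 6:
  φ: 17° + 30/60 + 34.3/3600 = 17 + 0.500000 + 0.009528 = 17.509528
  N ⇒ keep positive
  Lon: 6′ + 6.91″ = 6.11517′; 149 + 6.11517/60 = 149.101919
  E → positive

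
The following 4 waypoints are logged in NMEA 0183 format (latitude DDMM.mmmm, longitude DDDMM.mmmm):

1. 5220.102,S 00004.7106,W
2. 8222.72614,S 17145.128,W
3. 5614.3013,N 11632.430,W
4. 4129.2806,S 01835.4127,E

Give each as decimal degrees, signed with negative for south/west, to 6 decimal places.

1. -52.335033, -0.078510
2. -82.378769, -171.752133
3. 56.238355, -116.540500
4. -41.488010, 18.590212

Point 1:
  Lat: degrees = first 2 digits = 52, minutes = 20.102; 52 + 20.102/60 = 52.3350333
  S ⇒ negate
  λ: degrees = first 3 digits = 0, minutes = 4.7106; 0 + 4.7106/60 = 0.0785100
  W ⇒ negate
Point 2:
  φ: degrees = first 2 digits = 82, minutes = 22.72614; 82 + 22.72614/60 = 82.3787690
  hemisphere S, so the sign is −
  Longitude: degrees = first 3 digits = 171, minutes = 45.128; 171 + 45.128/60 = 171.7521333
  W → negative
Point 3:
  Latitude: degrees = first 2 digits = 56, minutes = 14.3013; 56 + 14.3013/60 = 56.2383550
  N → positive
  λ: degrees = first 3 digits = 116, minutes = 32.43; 116 + 32.43/60 = 116.5405000
  W → negative
Point 4:
  Latitude: degrees = first 2 digits = 41, minutes = 29.2806; 41 + 29.2806/60 = 41.4880100
  S ⇒ negate
  Longitude: degrees = first 3 digits = 18, minutes = 35.4127; 18 + 35.4127/60 = 18.5902117
  E ⇒ keep positive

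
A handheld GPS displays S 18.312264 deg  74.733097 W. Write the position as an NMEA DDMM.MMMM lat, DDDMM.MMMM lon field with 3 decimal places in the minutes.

Latitude: 18° + 0.312264 × 60 = 18° 18.73584′
Lon: fractional part 0.733097 → 43.98582 minutes

1818.736,S / 07443.986,W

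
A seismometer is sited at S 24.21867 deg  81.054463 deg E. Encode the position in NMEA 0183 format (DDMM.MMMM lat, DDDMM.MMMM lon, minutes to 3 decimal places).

2413.120,S / 08103.268,E

Lat: 24° + 0.218670 × 60 = 24° 13.12020′
Lon: 81° + 0.054463 × 60 = 81° 3.26778′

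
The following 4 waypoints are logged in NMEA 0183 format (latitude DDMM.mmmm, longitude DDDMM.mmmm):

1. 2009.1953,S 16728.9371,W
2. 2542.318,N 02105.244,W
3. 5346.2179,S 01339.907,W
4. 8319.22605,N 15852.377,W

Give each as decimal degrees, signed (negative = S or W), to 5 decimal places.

1. -20.15326, -167.48229
2. 25.70530, -21.08740
3. -53.77030, -13.66512
4. 83.32043, -158.87295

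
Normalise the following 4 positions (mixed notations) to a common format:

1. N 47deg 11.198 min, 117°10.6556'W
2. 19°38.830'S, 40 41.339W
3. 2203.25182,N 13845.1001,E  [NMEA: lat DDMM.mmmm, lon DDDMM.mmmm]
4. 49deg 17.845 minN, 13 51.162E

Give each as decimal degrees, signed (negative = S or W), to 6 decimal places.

1. 47.186633, -117.177593
2. -19.647167, -40.688983
3. 22.054197, 138.751668
4. 49.297417, 13.852700

Point 1:
  Lat: 11.198′ = 0.186633°; total 47.1866333
  N ⇒ keep positive
  Longitude: 117 + 10.6556/60 = 117.1775933
  hemisphere W, so the sign is −
Point 2:
  Lat: 38.83′ = 0.647167°; total 19.6471667
  hemisphere S, so the sign is −
  Lon: 40 + 41.339/60 = 40.6889833
  W → negative
Point 3:
  Latitude: split at 2 digits → 22° and 3.25182′; 22 + 3.25182/60 = 22.0541970
  N ⇒ keep positive
  Longitude: degrees = first 3 digits = 138, minutes = 45.1001; 138 + 45.1001/60 = 138.7516683
  E → positive
Point 4:
  Latitude: 17.845′ = 0.297417°; total 49.2974167
  N → positive
  Lon: 51.162′ = 0.852700°; total 13.8527000
  E → positive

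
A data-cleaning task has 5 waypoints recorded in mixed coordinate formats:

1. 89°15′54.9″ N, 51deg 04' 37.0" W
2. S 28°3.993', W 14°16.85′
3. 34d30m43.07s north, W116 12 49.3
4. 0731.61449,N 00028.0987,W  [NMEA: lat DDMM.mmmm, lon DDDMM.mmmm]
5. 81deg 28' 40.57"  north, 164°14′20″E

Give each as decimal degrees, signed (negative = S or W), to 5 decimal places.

1. 89.26525, -51.07694
2. -28.06655, -14.28083
3. 34.51196, -116.21369
4. 7.52691, -0.46831
5. 81.47794, 164.23889

Point 1:
  Lat: 89 + 15/60 + 54.9/3600 = 89.265250
  N ⇒ keep positive
  Lon: 4′ + 37″ = 4.61667′; 51 + 4.61667/60 = 51.076944
  hemisphere W, so the sign is −
Point 2:
  Latitude: 3.993′ = 0.066550°; total 28.066550
  hemisphere S, so the sign is −
  Lon: 14 + 16.85/60 = 14.280833
  hemisphere W, so the sign is −
Point 3:
  Latitude: 30′ + 43.07″ = 30.71783′; 34 + 30.71783/60 = 34.511964
  N ⇒ keep positive
  λ: 12′ + 49.3″ = 12.82167′; 116 + 12.82167/60 = 116.213694
  W ⇒ negate
Point 4:
  φ: split at 2 digits → 07° and 31.61449′; 7 + 31.61449/60 = 7.526908
  N ⇒ keep positive
  Longitude: degrees = first 3 digits = 0, minutes = 28.0987; 0 + 28.0987/60 = 0.468312
  hemisphere W, so the sign is −
Point 5:
  φ: 28′ + 40.57″ = 28.67617′; 81 + 28.67617/60 = 81.477936
  N ⇒ keep positive
  Lon: 14′ + 20″ = 14.33333′; 164 + 14.33333/60 = 164.238889
  E ⇒ keep positive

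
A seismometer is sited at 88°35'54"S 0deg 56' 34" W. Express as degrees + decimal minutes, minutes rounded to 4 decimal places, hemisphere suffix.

88° 35.9000′ S, 0° 56.5667′ W

Latitude: 35 + 54/60 = 35.900000′
Lon: 56 + 34/60 = 56.566667′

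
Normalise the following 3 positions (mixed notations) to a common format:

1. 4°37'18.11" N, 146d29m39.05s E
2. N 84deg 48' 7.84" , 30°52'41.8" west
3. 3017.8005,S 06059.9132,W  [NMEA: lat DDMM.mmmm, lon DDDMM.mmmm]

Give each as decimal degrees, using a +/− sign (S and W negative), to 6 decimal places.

Point 1:
  φ: 37′ + 18.11″ = 37.30183′; 4 + 37.30183/60 = 4.6216972
  N ⇒ keep positive
  Longitude: 146° + 29/60 + 39.05/3600 = 146 + 0.483333 + 0.010847 = 146.4941806
  E ⇒ keep positive
Point 2:
  Latitude: 48′ + 7.84″ = 48.13067′; 84 + 48.13067/60 = 84.8021778
  N ⇒ keep positive
  Longitude: 30° + 52/60 + 41.8/3600 = 30 + 0.866667 + 0.011611 = 30.8782778
  W ⇒ negate
Point 3:
  Lat: degrees = first 2 digits = 30, minutes = 17.8005; 30 + 17.8005/60 = 30.2966750
  S → negative
  λ: split at 3 digits → 060° and 59.9132′; 60 + 59.9132/60 = 60.9985533
  W ⇒ negate

1. 4.621697, 146.494181
2. 84.802178, -30.878278
3. -30.296675, -60.998553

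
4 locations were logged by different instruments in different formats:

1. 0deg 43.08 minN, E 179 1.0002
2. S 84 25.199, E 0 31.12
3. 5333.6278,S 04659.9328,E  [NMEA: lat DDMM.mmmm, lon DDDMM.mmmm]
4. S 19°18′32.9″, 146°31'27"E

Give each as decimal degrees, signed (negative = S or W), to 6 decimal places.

Point 1:
  Lat: 43.08′ = 0.718000°; total 0.7180000
  N ⇒ keep positive
  λ: 179 + 1.0002/60 = 179.0166700
  E → positive
Point 2:
  Latitude: 25.199′ = 0.419983°; total 84.4199833
  hemisphere S, so the sign is −
  λ: 0 + 31.12/60 = 0.5186667
  E ⇒ keep positive
Point 3:
  Lat: split at 2 digits → 53° and 33.6278′; 53 + 33.6278/60 = 53.5604633
  hemisphere S, so the sign is −
  Longitude: degrees = first 3 digits = 46, minutes = 59.9328; 46 + 59.9328/60 = 46.9988800
  E ⇒ keep positive
Point 4:
  Lat: 19 + 18/60 + 32.9/3600 = 19.3091389
  S → negative
  Lon: 146° + 31/60 + 27/3600 = 146 + 0.516667 + 0.007500 = 146.5241667
  E → positive

1. 0.718000, 179.016670
2. -84.419983, 0.518667
3. -53.560463, 46.998880
4. -19.309139, 146.524167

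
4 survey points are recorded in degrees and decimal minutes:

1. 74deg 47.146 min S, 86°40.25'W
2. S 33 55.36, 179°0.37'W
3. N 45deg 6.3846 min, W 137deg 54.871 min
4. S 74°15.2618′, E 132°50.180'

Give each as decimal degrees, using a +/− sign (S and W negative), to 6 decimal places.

1. -74.785767, -86.670833
2. -33.922667, -179.006167
3. 45.106410, -137.914517
4. -74.254363, 132.836333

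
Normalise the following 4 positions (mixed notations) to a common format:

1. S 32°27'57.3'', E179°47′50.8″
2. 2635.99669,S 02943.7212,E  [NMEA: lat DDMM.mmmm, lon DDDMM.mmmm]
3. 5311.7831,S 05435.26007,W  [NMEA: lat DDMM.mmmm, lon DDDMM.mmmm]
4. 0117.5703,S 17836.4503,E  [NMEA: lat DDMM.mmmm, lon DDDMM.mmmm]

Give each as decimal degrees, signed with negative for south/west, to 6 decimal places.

1. -32.465917, 179.797444
2. -26.599945, 29.728687
3. -53.196385, -54.587668
4. -1.292838, 178.607505

Point 1:
  Latitude: 27′ + 57.3″ = 27.95500′; 32 + 27.95500/60 = 32.4659167
  S → negative
  λ: 47′ + 50.8″ = 47.84667′; 179 + 47.84667/60 = 179.7974444
  E ⇒ keep positive
Point 2:
  Lat: degrees = first 2 digits = 26, minutes = 35.99669; 26 + 35.99669/60 = 26.5999448
  hemisphere S, so the sign is −
  λ: degrees = first 3 digits = 29, minutes = 43.7212; 29 + 43.7212/60 = 29.7286867
  E ⇒ keep positive
Point 3:
  Latitude: degrees = first 2 digits = 53, minutes = 11.7831; 53 + 11.7831/60 = 53.1963850
  S → negative
  Longitude: split at 3 digits → 054° and 35.26007′; 54 + 35.26007/60 = 54.5876678
  W ⇒ negate
Point 4:
  φ: split at 2 digits → 01° and 17.5703′; 1 + 17.5703/60 = 1.2928383
  S ⇒ negate
  Longitude: degrees = first 3 digits = 178, minutes = 36.4503; 178 + 36.4503/60 = 178.6075050
  E ⇒ keep positive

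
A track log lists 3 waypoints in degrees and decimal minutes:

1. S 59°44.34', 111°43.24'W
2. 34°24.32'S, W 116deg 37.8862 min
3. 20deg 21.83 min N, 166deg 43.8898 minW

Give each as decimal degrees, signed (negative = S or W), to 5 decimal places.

1. -59.73900, -111.72067
2. -34.40533, -116.63144
3. 20.36383, -166.73150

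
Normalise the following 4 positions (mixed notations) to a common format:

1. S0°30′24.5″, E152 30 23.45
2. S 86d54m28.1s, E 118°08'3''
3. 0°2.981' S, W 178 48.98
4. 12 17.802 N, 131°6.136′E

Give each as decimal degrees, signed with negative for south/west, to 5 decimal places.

1. -0.50681, 152.50651
2. -86.90781, 118.13417
3. -0.04968, -178.81633
4. 12.29670, 131.10227

Point 1:
  φ: 0 + 30/60 + 24.5/3600 = 0.506806
  S ⇒ negate
  Lon: 30′ + 23.45″ = 30.39083′; 152 + 30.39083/60 = 152.506514
  E ⇒ keep positive
Point 2:
  φ: 86° + 54/60 + 28.1/3600 = 86 + 0.900000 + 0.007806 = 86.907806
  S ⇒ negate
  Longitude: 8′ + 3″ = 8.05000′; 118 + 8.05000/60 = 118.134167
  E → positive
Point 3:
  Latitude: 2.981′ = 0.049683°; total 0.049683
  S → negative
  Longitude: 48.98′ = 0.816333°; total 178.816333
  W ⇒ negate
Point 4:
  Lat: 12 + 17.802/60 = 12.296700
  N ⇒ keep positive
  Longitude: 6.136′ = 0.102267°; total 131.102267
  E ⇒ keep positive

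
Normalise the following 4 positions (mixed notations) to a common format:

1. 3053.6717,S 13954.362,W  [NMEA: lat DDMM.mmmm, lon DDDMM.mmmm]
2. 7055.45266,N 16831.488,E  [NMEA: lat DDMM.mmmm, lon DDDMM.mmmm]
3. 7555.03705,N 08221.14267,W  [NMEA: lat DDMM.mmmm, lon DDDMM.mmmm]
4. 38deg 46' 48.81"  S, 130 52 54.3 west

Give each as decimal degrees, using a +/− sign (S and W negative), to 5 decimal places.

Point 1:
  φ: degrees = first 2 digits = 30, minutes = 53.6717; 30 + 53.6717/60 = 30.894528
  hemisphere S, so the sign is −
  Lon: degrees = first 3 digits = 139, minutes = 54.362; 139 + 54.362/60 = 139.906033
  hemisphere W, so the sign is −
Point 2:
  Latitude: degrees = first 2 digits = 70, minutes = 55.45266; 70 + 55.45266/60 = 70.924211
  N → positive
  Longitude: split at 3 digits → 168° and 31.488′; 168 + 31.488/60 = 168.524800
  E → positive
Point 3:
  Lat: split at 2 digits → 75° and 55.03705′; 75 + 55.03705/60 = 75.917284
  N → positive
  Lon: degrees = first 3 digits = 82, minutes = 21.14267; 82 + 21.14267/60 = 82.352378
  W → negative
Point 4:
  Latitude: 38° + 46/60 + 48.81/3600 = 38 + 0.766667 + 0.013558 = 38.780225
  hemisphere S, so the sign is −
  Longitude: 130 + 52/60 + 54.3/3600 = 130.881750
  hemisphere W, so the sign is −

1. -30.89453, -139.90603
2. 70.92421, 168.52480
3. 75.91728, -82.35238
4. -38.78023, -130.88175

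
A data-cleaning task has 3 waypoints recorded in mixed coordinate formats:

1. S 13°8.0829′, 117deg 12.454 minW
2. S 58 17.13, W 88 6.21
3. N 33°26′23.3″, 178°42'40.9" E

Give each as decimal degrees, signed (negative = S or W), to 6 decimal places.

Point 1:
  Latitude: 13 + 8.0829/60 = 13.1347150
  hemisphere S, so the sign is −
  Lon: 117 + 12.454/60 = 117.2075667
  hemisphere W, so the sign is −
Point 2:
  φ: 58 + 17.13/60 = 58.2855000
  hemisphere S, so the sign is −
  Lon: 88 + 6.21/60 = 88.1035000
  hemisphere W, so the sign is −
Point 3:
  φ: 26′ + 23.3″ = 26.38833′; 33 + 26.38833/60 = 33.4398056
  N → positive
  λ: 178 + 42/60 + 40.9/3600 = 178.7113611
  E ⇒ keep positive

1. -13.134715, -117.207567
2. -58.285500, -88.103500
3. 33.439806, 178.711361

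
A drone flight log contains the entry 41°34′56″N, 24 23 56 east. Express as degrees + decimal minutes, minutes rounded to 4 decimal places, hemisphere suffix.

41° 34.9333′ N, 24° 23.9333′ E

Latitude: seconds/60 = 0.93333; minutes = 34 + 0.93333 = 34.933333
λ: seconds/60 = 0.93333; minutes = 23 + 0.93333 = 23.933333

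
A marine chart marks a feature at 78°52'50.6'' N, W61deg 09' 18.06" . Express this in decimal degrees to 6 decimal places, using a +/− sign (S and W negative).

78.880722, -61.155017

φ: 78 + 52/60 + 50.6/3600 = 78.8807222
N ⇒ keep positive
Lon: 61° + 9/60 + 18.06/3600 = 61 + 0.150000 + 0.005017 = 61.1550167
W → negative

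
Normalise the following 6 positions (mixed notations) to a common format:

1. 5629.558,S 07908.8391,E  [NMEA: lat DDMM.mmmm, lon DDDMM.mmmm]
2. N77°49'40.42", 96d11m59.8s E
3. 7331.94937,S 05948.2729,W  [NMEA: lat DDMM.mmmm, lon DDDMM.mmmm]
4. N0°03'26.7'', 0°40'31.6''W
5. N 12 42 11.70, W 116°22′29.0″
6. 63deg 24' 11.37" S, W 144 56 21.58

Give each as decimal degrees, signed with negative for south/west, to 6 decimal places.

1. -56.492633, 79.147318
2. 77.827894, 96.199944
3. -73.532490, -59.804548
4. 0.057417, -0.675444
5. 12.703250, -116.374722
6. -63.403158, -144.939328

Point 1:
  Latitude: degrees = first 2 digits = 56, minutes = 29.558; 56 + 29.558/60 = 56.4926333
  S ⇒ negate
  λ: split at 3 digits → 079° and 8.8391′; 79 + 8.8391/60 = 79.1473183
  E ⇒ keep positive
Point 2:
  Latitude: 77° + 49/60 + 40.42/3600 = 77 + 0.816667 + 0.011228 = 77.8278944
  N ⇒ keep positive
  λ: 11′ + 59.8″ = 11.99667′; 96 + 11.99667/60 = 96.1999444
  E ⇒ keep positive
Point 3:
  Latitude: split at 2 digits → 73° and 31.94937′; 73 + 31.94937/60 = 73.5324895
  hemisphere S, so the sign is −
  Lon: split at 3 digits → 059° and 48.2729′; 59 + 48.2729/60 = 59.8045483
  W ⇒ negate
Point 4:
  Latitude: 0 + 3/60 + 26.7/3600 = 0.0574167
  N → positive
  Lon: 0° + 40/60 + 31.6/3600 = 0 + 0.666667 + 0.008778 = 0.6754444
  W ⇒ negate
Point 5:
  Latitude: 42′ + 11.7″ = 42.19500′; 12 + 42.19500/60 = 12.7032500
  N ⇒ keep positive
  Lon: 116 + 22/60 + 29/3600 = 116.3747222
  W ⇒ negate
Point 6:
  Lat: 63° + 24/60 + 11.37/3600 = 63 + 0.400000 + 0.003158 = 63.4031583
  S → negative
  Longitude: 144 + 56/60 + 21.58/3600 = 144.9393278
  W → negative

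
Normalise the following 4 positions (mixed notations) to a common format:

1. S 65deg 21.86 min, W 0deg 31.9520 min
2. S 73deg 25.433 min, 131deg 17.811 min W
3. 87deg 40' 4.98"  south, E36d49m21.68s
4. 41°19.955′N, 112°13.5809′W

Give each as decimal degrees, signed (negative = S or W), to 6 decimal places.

1. -65.364333, -0.532533
2. -73.423883, -131.296850
3. -87.668050, 36.822689
4. 41.332583, -112.226348

Point 1:
  Latitude: 21.86′ = 0.364333°; total 65.3643333
  S ⇒ negate
  Lon: 31.952′ = 0.532533°; total 0.5325333
  W ⇒ negate
Point 2:
  φ: 73 + 25.433/60 = 73.4238833
  hemisphere S, so the sign is −
  Longitude: 17.811′ = 0.296850°; total 131.2968500
  W → negative
Point 3:
  φ: 40′ + 4.98″ = 40.08300′; 87 + 40.08300/60 = 87.6680500
  S → negative
  Lon: 36° + 49/60 + 21.68/3600 = 36 + 0.816667 + 0.006022 = 36.8226889
  E → positive
Point 4:
  Lat: 19.955′ = 0.332583°; total 41.3325833
  N → positive
  Longitude: 112 + 13.5809/60 = 112.2263483
  W → negative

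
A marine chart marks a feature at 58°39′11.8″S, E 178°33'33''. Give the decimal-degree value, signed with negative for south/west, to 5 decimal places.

Latitude: 58 + 39/60 + 11.8/3600 = 58.653278
hemisphere S, so the sign is −
Lon: 178° + 33/60 + 33/3600 = 178 + 0.550000 + 0.009167 = 178.559167
E ⇒ keep positive

-58.65328, 178.55917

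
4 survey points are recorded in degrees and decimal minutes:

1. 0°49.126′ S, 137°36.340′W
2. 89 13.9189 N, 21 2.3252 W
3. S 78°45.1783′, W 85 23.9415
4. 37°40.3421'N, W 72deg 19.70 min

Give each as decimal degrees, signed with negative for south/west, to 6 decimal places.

Point 1:
  Lat: 49.126′ = 0.818767°; total 0.8187667
  S → negative
  λ: 36.34′ = 0.605667°; total 137.6056667
  hemisphere W, so the sign is −
Point 2:
  Lat: 89 + 13.9189/60 = 89.2319817
  N ⇒ keep positive
  Lon: 2.3252′ = 0.038753°; total 21.0387533
  W ⇒ negate
Point 3:
  Lat: 45.1783′ = 0.752972°; total 78.7529717
  S ⇒ negate
  Lon: 23.9415′ = 0.399025°; total 85.3990250
  hemisphere W, so the sign is −
Point 4:
  Latitude: 37 + 40.3421/60 = 37.6723683
  N ⇒ keep positive
  λ: 72 + 19.7/60 = 72.3283333
  W → negative

1. -0.818767, -137.605667
2. 89.231982, -21.038753
3. -78.752972, -85.399025
4. 37.672368, -72.328333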